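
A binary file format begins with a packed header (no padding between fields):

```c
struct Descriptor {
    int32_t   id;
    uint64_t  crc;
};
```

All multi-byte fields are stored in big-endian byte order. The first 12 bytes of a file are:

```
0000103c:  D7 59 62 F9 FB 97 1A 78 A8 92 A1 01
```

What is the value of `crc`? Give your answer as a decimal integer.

`crc` follows `id` (4 bytes), so it starts at byte offset 4 and occupies 8 bytes.
Bytes at offsets 4..11: FB 97 1A 78 A8 92 A1 01.
Big-endian stores the most-significant byte at the lowest address.
The bytes are already most-significant first: 0xFB971A78A892A101.
0xFB971A78A892A101 = 18128987930529800449.

18128987930529800449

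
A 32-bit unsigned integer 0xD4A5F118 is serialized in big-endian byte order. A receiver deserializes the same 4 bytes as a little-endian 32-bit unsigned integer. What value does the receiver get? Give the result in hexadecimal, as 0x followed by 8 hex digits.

Stored big-endian, the bytes at ascending addresses are D4 A5 F1 18.
Read back as little-endian, the first byte is least significant, giving 0x18F1A5D4.

0x18F1A5D4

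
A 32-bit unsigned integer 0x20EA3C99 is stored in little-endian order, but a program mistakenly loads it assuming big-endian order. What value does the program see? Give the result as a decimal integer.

2570906144

Stored little-endian, the bytes at ascending addresses are 99 3C EA 20.
Read back as big-endian, the last byte is least significant, giving 0x993CEA20.
0x993CEA20 = 2570906144.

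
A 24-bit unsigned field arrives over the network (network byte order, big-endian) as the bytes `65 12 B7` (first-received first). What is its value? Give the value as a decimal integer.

6623927

In big-endian order the high byte comes first in memory.
The bytes are already most-significant first: 0x6512B7.
0x6512B7 = 6623927.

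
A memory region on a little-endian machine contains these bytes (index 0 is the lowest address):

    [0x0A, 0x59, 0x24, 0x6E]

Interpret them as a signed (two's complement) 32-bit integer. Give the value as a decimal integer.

Little-endian stores the least-significant byte at the lowest address.
Reassemble most-significant byte first: 6E 24 59 0A → 0x6E24590A.
0x6E24590A = 1847875850.

1847875850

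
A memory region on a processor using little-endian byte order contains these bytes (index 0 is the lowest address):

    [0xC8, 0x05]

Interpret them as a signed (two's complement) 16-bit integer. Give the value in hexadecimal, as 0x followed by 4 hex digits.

0x05C8

Little-endian: lowest address holds the least-significant byte.
Reassemble most-significant byte first: 05 C8 → 0x05C8.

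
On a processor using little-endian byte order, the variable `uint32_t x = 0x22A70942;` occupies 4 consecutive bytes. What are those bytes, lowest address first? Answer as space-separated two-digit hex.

42 09 A7 22

Split into bytes (most-significant first): 22 A7 09 42.
In little-endian order the low byte comes first in memory.
So at ascending addresses the bytes are 42 09 A7 22.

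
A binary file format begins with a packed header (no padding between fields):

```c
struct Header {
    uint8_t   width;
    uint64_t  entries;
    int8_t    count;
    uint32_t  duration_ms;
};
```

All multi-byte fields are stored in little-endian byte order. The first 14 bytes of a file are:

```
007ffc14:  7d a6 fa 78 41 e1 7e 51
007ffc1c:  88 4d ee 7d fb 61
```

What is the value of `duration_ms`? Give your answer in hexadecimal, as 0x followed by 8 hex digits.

`duration_ms` follows `width` (1 B), `entries` (8 B), `count` (1 B), so it starts at offset 1 + 8 + 1 = 10 and occupies 4 bytes.
Bytes at offsets 10..13: EE 7D FB 61.
In little-endian order the low byte comes first in memory.
Reassemble most-significant byte first: 61 FB 7D EE → 0x61FB7DEE.

0x61FB7DEE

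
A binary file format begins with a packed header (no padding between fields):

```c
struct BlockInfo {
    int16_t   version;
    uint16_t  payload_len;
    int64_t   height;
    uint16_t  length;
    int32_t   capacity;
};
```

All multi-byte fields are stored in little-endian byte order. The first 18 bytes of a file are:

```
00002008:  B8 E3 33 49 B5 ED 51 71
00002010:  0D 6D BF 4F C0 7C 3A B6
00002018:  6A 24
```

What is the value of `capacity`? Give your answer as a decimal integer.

610973242

`capacity` follows `version` (2 B), `payload_len` (2 B), `height` (8 B), `length` (2 B), so it starts at offset 2 + 2 + 8 + 2 = 14 and occupies 4 bytes.
Bytes at offsets 14..17: 3A B6 6A 24.
In little-endian order the low byte comes first in memory.
Reassemble most-significant byte first: 24 6A B6 3A → 0x246AB63A.
0x246AB63A = 610973242.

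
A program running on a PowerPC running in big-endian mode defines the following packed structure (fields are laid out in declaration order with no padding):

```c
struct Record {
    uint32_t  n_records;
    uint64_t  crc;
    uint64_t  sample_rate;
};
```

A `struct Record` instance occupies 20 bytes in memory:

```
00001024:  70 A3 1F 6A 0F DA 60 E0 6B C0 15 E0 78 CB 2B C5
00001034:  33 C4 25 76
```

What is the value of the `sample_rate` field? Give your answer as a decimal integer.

8704098830800659830

`sample_rate` follows `n_records` (4 B), `crc` (8 B), so it starts at offset 4 + 8 = 12 and occupies 8 bytes.
Bytes at offsets 12..19: 78 CB 2B C5 33 C4 25 76.
Big-endian stores the most-significant byte at the lowest address.
The bytes are already most-significant first: 0x78CB2BC533C42576.
0x78CB2BC533C42576 = 8704098830800659830.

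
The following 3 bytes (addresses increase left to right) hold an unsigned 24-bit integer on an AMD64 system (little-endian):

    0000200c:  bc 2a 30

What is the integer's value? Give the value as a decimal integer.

3156668

In little-endian order the low byte comes first in memory.
Reassemble most-significant byte first: 30 2A BC → 0x302ABC.
0x302ABC = 3156668.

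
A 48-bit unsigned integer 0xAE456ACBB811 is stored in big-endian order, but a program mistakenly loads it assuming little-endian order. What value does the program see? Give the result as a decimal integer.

19485384394158

Stored big-endian, the bytes at ascending addresses are AE 45 6A CB B8 11.
Read back as little-endian, the first byte is least significant, giving 0x11B8CB6A45AE.
0x11B8CB6A45AE = 19485384394158.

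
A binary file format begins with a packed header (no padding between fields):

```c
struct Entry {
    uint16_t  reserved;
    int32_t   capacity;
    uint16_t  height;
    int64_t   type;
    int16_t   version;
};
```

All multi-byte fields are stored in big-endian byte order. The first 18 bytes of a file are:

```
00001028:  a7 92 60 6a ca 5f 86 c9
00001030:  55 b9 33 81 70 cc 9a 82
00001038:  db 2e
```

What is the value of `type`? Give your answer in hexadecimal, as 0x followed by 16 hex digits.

`type` follows `reserved` (2 B), `capacity` (4 B), `height` (2 B), so it starts at offset 2 + 4 + 2 = 8 and occupies 8 bytes.
Bytes at offsets 8..15: 55 B9 33 81 70 CC 9A 82.
Big-endian stores the most-significant byte at the lowest address.
The bytes are already most-significant first: 0x55B9338170CC9A82.

0x55B9338170CC9A82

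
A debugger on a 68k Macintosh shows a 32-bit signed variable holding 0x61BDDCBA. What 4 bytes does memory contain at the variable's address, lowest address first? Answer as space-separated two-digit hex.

Split into bytes (most-significant first): 61 BD DC BA.
Big-endian: lowest address holds the most-significant byte.
So the memory order matches the most-significant-first order: 61 BD DC BA.

61 BD DC BA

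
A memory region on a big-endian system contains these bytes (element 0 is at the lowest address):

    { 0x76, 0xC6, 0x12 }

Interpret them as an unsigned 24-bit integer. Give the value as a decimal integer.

7783954

In big-endian order the high byte comes first in memory.
The bytes are already most-significant first: 0x76C612.
0x76C612 = 7783954.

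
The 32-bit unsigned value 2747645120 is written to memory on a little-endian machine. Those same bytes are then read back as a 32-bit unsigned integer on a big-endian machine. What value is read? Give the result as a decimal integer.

2747645120 in 32-bit hexadecimal is 0xA3C5BCC0.
Stored little-endian, the bytes at ascending addresses are C0 BC C5 A3.
Read back as big-endian, the last byte is least significant, giving 0xC0BCC5A3.
0xC0BCC5A3 = 3233596835.

3233596835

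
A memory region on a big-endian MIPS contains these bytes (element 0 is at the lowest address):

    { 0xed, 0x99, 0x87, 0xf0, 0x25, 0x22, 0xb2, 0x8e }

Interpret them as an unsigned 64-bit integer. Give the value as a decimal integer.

Big-endian: lowest address holds the most-significant byte.
The bytes are already most-significant first: 0xED9987F02522B28E.
0xED9987F02522B28E = 17120864923910582926.

17120864923910582926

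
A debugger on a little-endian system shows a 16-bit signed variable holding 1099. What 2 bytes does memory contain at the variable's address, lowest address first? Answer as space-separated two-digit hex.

1099 in hexadecimal, padded to 16 bits, is 0x044B.
Split into bytes (most-significant first): 04 4B.
Little-endian stores the least-significant byte at the lowest address.
So at ascending addresses the bytes are 4B 04.

4B 04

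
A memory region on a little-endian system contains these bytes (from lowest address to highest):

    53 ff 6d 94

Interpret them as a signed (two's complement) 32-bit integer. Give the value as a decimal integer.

Little-endian: lowest address holds the least-significant byte.
Reassemble most-significant byte first: 94 6D FF 53 → 0x946DFF53.
Top bit is set, so as a signed 32-bit value this is 0x946DFF53 − 2^32 = -1804730541.

-1804730541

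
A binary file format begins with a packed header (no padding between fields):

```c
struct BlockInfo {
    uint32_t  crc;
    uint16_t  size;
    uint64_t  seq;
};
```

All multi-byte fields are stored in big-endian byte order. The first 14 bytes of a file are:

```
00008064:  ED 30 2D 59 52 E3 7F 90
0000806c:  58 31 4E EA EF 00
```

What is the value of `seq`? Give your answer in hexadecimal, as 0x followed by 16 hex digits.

0x7F9058314EEAEF00

`seq` follows `crc` (4 B), `size` (2 B), so it starts at offset 4 + 2 = 6 and occupies 8 bytes.
Bytes at offsets 6..13: 7F 90 58 31 4E EA EF 00.
In big-endian order the high byte comes first in memory.
The bytes are already most-significant first: 0x7F9058314EEAEF00.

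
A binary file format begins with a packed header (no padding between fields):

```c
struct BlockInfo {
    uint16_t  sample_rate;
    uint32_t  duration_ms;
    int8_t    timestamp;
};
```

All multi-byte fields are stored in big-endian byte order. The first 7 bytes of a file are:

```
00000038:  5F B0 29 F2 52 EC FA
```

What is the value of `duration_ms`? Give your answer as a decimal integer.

703746796

`duration_ms` follows `sample_rate` (2 bytes), so it starts at byte offset 2 and occupies 4 bytes.
Bytes at offsets 2..5: 29 F2 52 EC.
Big-endian: lowest address holds the most-significant byte.
The bytes are already most-significant first: 0x29F252EC.
0x29F252EC = 703746796.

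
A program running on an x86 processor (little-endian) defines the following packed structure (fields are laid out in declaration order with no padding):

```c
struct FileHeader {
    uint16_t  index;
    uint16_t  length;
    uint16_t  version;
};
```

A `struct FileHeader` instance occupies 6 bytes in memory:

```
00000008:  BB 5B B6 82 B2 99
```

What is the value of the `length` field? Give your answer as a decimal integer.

33462

`length` follows `index` (2 bytes), so it starts at byte offset 2 and occupies 2 bytes.
Bytes at offsets 2..3: B6 82.
In little-endian order the low byte comes first in memory.
Reassemble most-significant byte first: 82 B6 → 0x82B6.
0x82B6 = 33462.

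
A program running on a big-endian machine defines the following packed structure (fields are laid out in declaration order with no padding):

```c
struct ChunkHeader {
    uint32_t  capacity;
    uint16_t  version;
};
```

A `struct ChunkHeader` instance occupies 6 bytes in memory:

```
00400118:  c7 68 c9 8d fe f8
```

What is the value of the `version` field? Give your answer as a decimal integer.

`version` follows `capacity` (4 bytes), so it starts at byte offset 4 and occupies 2 bytes.
Bytes at offsets 4..5: FE F8.
Big-endian stores the most-significant byte at the lowest address.
The bytes are already most-significant first: 0xFEF8.
0xFEF8 = 65272.

65272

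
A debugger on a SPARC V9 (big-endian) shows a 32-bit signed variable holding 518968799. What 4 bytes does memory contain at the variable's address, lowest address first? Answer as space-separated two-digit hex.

518968799 in hexadecimal, padded to 32 bits, is 0x1EEED5DF.
Split into bytes (most-significant first): 1E EE D5 DF.
Big-endian stores the most-significant byte at the lowest address.
So the memory order matches the most-significant-first order: 1E EE D5 DF.

1E EE D5 DF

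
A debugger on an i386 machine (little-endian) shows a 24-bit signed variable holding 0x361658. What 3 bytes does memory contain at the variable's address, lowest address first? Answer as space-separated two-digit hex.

Split into bytes (most-significant first): 36 16 58.
In little-endian order the low byte comes first in memory.
So at ascending addresses the bytes are 58 16 36.

58 16 36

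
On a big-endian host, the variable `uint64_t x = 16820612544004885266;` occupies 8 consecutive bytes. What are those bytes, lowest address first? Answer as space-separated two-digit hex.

E9 6E D1 FD 45 E4 0B 12

16820612544004885266 in hexadecimal, padded to 64 bits, is 0xE96ED1FD45E40B12.
Split into bytes (most-significant first): E9 6E D1 FD 45 E4 0B 12.
Big-endian stores the most-significant byte at the lowest address.
So the memory order matches the most-significant-first order: E9 6E D1 FD 45 E4 0B 12.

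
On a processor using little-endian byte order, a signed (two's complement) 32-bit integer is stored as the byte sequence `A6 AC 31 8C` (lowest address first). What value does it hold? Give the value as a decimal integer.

Little-endian: lowest address holds the least-significant byte.
Reassemble most-significant byte first: 8C 31 AC A6 → 0x8C31ACA6.
Top bit is set, so as a signed 32-bit value this is 0x8C31ACA6 − 2^32 = -1942901594.

-1942901594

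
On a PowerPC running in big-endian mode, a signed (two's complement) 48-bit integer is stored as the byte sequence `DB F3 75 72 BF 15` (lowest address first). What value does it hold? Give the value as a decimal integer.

-39636282720491

In big-endian order the high byte comes first in memory.
The bytes are already most-significant first: 0xDBF37572BF15.
Top bit is set, so as a signed 48-bit value this is 0xDBF37572BF15 − 2^48 = -39636282720491.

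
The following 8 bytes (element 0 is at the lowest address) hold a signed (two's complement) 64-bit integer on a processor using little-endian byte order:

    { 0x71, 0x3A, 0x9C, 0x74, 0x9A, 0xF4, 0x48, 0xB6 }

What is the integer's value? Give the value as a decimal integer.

In little-endian order the low byte comes first in memory.
Reassemble most-significant byte first: B6 48 F4 9A 74 9C 3A 71 → 0xB648F49A749C3A71.
Top bit is set, so as a signed 64-bit value this is 0xB648F49A749C3A71 − 2^64 = -5311726816264963471.

-5311726816264963471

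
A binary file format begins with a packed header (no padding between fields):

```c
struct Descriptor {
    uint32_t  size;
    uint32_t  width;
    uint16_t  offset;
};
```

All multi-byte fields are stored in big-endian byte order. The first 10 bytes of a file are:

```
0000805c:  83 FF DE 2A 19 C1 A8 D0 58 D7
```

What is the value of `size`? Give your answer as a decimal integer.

2214583850

`size` is the first field, at byte offset 0, occupying 4 bytes.
Bytes at offsets 0..3: 83 FF DE 2A.
Big-endian: lowest address holds the most-significant byte.
The bytes are already most-significant first: 0x83FFDE2A.
0x83FFDE2A = 2214583850.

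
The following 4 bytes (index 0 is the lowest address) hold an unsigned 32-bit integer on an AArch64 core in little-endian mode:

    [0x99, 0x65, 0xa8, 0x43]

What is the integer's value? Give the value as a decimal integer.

Little-endian stores the least-significant byte at the lowest address.
Reassemble most-significant byte first: 43 A8 65 99 → 0x43A86599.
0x43A86599 = 1135109529.

1135109529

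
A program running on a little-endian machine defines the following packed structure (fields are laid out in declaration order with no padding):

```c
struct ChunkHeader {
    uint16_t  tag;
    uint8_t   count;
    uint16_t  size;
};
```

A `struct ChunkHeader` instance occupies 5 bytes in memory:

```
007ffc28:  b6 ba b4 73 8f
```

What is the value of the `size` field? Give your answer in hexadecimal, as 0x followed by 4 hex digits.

0x8F73

`size` follows `tag` (2 B), `count` (1 B), so it starts at offset 2 + 1 = 3 and occupies 2 bytes.
Bytes at offsets 3..4: 73 8F.
Little-endian: lowest address holds the least-significant byte.
Reassemble most-significant byte first: 8F 73 → 0x8F73.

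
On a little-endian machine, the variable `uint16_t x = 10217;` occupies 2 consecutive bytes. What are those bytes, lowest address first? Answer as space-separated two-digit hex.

E9 27

10217 in hexadecimal, padded to 16 bits, is 0x27E9.
Split into bytes (most-significant first): 27 E9.
Little-endian: lowest address holds the least-significant byte.
So at ascending addresses the bytes are E9 27.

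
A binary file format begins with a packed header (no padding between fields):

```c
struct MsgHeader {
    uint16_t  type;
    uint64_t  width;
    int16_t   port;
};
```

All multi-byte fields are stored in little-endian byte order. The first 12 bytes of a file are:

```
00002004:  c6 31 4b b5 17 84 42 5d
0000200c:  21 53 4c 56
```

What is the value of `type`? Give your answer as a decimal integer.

12742

`type` is the first field, at byte offset 0, occupying 2 bytes.
Bytes at offsets 0..1: C6 31.
In little-endian order the low byte comes first in memory.
Reassemble most-significant byte first: 31 C6 → 0x31C6.
0x31C6 = 12742.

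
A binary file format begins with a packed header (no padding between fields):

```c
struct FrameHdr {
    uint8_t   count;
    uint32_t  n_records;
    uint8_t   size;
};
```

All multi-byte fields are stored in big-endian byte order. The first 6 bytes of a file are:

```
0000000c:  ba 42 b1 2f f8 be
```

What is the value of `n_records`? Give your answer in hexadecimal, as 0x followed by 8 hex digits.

0x42B12FF8

`n_records` follows `count` (1 byte), so it starts at byte offset 1 and occupies 4 bytes.
Bytes at offsets 1..4: 42 B1 2F F8.
In big-endian order the high byte comes first in memory.
The bytes are already most-significant first: 0x42B12FF8.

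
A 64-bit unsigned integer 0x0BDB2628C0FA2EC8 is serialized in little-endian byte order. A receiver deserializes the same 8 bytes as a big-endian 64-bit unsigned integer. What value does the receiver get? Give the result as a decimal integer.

14424742359728577291

Stored little-endian, the bytes at ascending addresses are C8 2E FA C0 28 26 DB 0B.
Read back as big-endian, the last byte is least significant, giving 0xC82EFAC02826DB0B.
0xC82EFAC02826DB0B = 14424742359728577291.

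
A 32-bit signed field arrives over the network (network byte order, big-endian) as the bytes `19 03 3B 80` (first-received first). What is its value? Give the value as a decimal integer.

Big-endian stores the most-significant byte at the lowest address.
The bytes are already most-significant first: 0x19033B80.
0x19033B80 = 419642240.

419642240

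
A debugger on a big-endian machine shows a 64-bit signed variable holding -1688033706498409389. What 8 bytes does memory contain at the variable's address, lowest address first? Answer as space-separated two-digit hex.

E8 92 E6 49 9B 46 BC 53

Two's complement of -1688033706498409389 in 64 bits: 1688033706498409389 = 0x176D19B664B943AD; invert → 0xE892E6499B46BC52; add 1 → 0xE892E6499B46BC53.
Split into bytes (most-significant first): E8 92 E6 49 9B 46 BC 53.
Big-endian stores the most-significant byte at the lowest address.
So the memory order matches the most-significant-first order: E8 92 E6 49 9B 46 BC 53.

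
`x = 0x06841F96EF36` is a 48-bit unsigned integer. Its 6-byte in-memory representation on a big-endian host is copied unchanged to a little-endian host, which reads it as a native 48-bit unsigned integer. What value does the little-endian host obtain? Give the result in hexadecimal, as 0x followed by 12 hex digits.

Stored big-endian, the bytes at ascending addresses are 06 84 1F 96 EF 36.
Read back as little-endian, the first byte is least significant, giving 0x36EF961F8406.

0x36EF961F8406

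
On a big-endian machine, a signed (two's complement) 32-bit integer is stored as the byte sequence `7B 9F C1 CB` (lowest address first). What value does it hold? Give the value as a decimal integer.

2074067403

Big-endian stores the most-significant byte at the lowest address.
The bytes are already most-significant first: 0x7B9FC1CB.
0x7B9FC1CB = 2074067403.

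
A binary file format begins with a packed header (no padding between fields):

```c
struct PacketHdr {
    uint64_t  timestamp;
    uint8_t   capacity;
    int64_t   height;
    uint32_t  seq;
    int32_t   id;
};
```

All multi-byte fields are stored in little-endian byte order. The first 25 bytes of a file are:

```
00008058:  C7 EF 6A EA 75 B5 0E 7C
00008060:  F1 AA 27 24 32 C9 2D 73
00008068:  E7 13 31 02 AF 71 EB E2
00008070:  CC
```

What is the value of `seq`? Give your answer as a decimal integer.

2936156435

`seq` follows `timestamp` (8 B), `capacity` (1 B), `height` (8 B), so it starts at offset 8 + 1 + 8 = 17 and occupies 4 bytes.
Bytes at offsets 17..20: 13 31 02 AF.
Little-endian stores the least-significant byte at the lowest address.
Reassemble most-significant byte first: AF 02 31 13 → 0xAF023113.
0xAF023113 = 2936156435.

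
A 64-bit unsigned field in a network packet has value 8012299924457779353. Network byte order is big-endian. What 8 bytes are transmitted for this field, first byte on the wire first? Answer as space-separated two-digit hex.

6F 31 68 54 8F 31 F0 99

8012299924457779353 in hexadecimal, padded to 64 bits, is 0x6F3168548F31F099.
Split into bytes (most-significant first): 6F 31 68 54 8F 31 F0 99.
Big-endian: lowest address holds the most-significant byte.
So the memory order matches the most-significant-first order: 6F 31 68 54 8F 31 F0 99.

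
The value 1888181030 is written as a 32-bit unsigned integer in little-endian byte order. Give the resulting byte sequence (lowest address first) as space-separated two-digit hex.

1888181030 in hexadecimal, padded to 32 bits, is 0x708B5B26.
Split into bytes (most-significant first): 70 8B 5B 26.
Little-endian: lowest address holds the least-significant byte.
So at ascending addresses the bytes are 26 5B 8B 70.

26 5B 8B 70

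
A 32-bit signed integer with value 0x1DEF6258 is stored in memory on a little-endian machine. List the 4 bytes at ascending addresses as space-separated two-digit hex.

Split into bytes (most-significant first): 1D EF 62 58.
In little-endian order the low byte comes first in memory.
So at ascending addresses the bytes are 58 62 EF 1D.

58 62 EF 1D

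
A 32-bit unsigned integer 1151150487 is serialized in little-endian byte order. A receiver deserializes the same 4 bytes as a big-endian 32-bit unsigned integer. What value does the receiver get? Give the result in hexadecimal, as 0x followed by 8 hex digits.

0x97299D44

1151150487 in 32-bit hexadecimal is 0x449D2997.
Stored little-endian, the bytes at ascending addresses are 97 29 9D 44.
Read back as big-endian, the last byte is least significant, giving 0x97299D44.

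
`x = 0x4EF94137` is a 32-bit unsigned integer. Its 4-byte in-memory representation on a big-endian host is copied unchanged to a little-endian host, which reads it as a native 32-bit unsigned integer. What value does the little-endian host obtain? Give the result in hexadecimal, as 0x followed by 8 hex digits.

Stored big-endian, the bytes at ascending addresses are 4E F9 41 37.
Read back as little-endian, the first byte is least significant, giving 0x3741F94E.

0x3741F94E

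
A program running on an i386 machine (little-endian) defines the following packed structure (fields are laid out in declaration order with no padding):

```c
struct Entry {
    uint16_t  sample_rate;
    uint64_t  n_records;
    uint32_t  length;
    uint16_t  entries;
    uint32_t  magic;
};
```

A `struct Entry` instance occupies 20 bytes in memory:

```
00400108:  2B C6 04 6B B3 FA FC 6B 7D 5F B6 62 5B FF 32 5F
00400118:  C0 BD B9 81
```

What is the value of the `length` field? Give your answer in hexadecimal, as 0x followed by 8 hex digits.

0xFF5B62B6

`length` follows `sample_rate` (2 B), `n_records` (8 B), so it starts at offset 2 + 8 = 10 and occupies 4 bytes.
Bytes at offsets 10..13: B6 62 5B FF.
In little-endian order the low byte comes first in memory.
Reassemble most-significant byte first: FF 5B 62 B6 → 0xFF5B62B6.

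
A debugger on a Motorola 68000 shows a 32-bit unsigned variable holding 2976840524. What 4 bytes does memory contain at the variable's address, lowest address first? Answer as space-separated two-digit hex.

B1 6E FB 4C

2976840524 in hexadecimal, padded to 32 bits, is 0xB16EFB4C.
Split into bytes (most-significant first): B1 6E FB 4C.
Big-endian stores the most-significant byte at the lowest address.
So the memory order matches the most-significant-first order: B1 6E FB 4C.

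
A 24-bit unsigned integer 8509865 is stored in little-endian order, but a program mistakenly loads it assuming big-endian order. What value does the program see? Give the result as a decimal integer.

11131265

8509865 in 24-bit hexadecimal is 0x81D9A9.
Stored little-endian, the bytes at ascending addresses are A9 D9 81.
Read back as big-endian, the last byte is least significant, giving 0xA9D981.
0xA9D981 = 11131265.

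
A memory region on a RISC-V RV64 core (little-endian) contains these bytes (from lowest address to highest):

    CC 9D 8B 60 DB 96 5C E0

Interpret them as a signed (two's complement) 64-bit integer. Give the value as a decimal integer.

In little-endian order the low byte comes first in memory.
Reassemble most-significant byte first: E0 5C 96 DB 60 8B 9D CC → 0xE05C96DB608B9DCC.
Top bit is set, so as a signed 64-bit value this is 0xE05C96DB608B9DCC − 2^64 = -2279781442394546740.

-2279781442394546740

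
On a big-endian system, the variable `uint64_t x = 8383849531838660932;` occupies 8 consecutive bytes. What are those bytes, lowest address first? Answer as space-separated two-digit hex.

74 59 6A BA CB 91 81 44

8383849531838660932 in hexadecimal, padded to 64 bits, is 0x74596ABACB918144.
Split into bytes (most-significant first): 74 59 6A BA CB 91 81 44.
In big-endian order the high byte comes first in memory.
So the memory order matches the most-significant-first order: 74 59 6A BA CB 91 81 44.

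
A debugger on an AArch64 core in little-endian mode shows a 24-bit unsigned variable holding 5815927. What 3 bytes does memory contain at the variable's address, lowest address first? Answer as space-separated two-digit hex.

5815927 in hexadecimal, padded to 24 bits, is 0x58BE77.
Split into bytes (most-significant first): 58 BE 77.
Little-endian: lowest address holds the least-significant byte.
So at ascending addresses the bytes are 77 BE 58.

77 BE 58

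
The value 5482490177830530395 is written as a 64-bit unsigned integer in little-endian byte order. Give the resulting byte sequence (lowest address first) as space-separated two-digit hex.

5482490177830530395 in hexadecimal, padded to 64 bits, is 0x4C15B7C4EE282D5B.
Split into bytes (most-significant first): 4C 15 B7 C4 EE 28 2D 5B.
Little-endian stores the least-significant byte at the lowest address.
So at ascending addresses the bytes are 5B 2D 28 EE C4 B7 15 4C.

5B 2D 28 EE C4 B7 15 4C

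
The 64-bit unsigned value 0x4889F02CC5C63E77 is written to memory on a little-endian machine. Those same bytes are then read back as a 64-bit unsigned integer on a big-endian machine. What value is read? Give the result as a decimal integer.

Stored little-endian, the bytes at ascending addresses are 77 3E C6 C5 2C F0 89 48.
Read back as big-endian, the last byte is least significant, giving 0x773EC6C52CF08948.
0x773EC6C52CF08948 = 8592523689234303304.

8592523689234303304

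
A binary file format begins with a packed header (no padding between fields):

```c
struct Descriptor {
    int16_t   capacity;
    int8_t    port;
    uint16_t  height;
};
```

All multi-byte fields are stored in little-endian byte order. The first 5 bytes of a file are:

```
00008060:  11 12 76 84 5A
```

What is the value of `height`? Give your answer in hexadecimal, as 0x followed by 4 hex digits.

0x5A84

`height` follows `capacity` (2 B), `port` (1 B), so it starts at offset 2 + 1 = 3 and occupies 2 bytes.
Bytes at offsets 3..4: 84 5A.
Little-endian: lowest address holds the least-significant byte.
Reassemble most-significant byte first: 5A 84 → 0x5A84.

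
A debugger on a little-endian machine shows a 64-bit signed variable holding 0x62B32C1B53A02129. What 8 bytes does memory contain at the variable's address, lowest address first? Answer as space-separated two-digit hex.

29 21 A0 53 1B 2C B3 62

Split into bytes (most-significant first): 62 B3 2C 1B 53 A0 21 29.
Little-endian stores the least-significant byte at the lowest address.
So at ascending addresses the bytes are 29 21 A0 53 1B 2C B3 62.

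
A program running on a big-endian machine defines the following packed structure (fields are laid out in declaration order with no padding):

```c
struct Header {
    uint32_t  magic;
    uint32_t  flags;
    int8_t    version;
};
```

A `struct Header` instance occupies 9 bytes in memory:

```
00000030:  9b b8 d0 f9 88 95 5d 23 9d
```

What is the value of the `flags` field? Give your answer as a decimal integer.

2291490083

`flags` follows `magic` (4 bytes), so it starts at byte offset 4 and occupies 4 bytes.
Bytes at offsets 4..7: 88 95 5D 23.
Big-endian: lowest address holds the most-significant byte.
The bytes are already most-significant first: 0x88955D23.
0x88955D23 = 2291490083.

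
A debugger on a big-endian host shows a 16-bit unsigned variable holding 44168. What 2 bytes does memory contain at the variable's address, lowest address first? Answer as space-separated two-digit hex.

AC 88

44168 in hexadecimal, padded to 16 bits, is 0xAC88.
Split into bytes (most-significant first): AC 88.
Big-endian stores the most-significant byte at the lowest address.
So the memory order matches the most-significant-first order: AC 88.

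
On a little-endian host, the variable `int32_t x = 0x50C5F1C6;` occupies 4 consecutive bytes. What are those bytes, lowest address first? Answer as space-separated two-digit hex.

C6 F1 C5 50

Split into bytes (most-significant first): 50 C5 F1 C6.
In little-endian order the low byte comes first in memory.
So at ascending addresses the bytes are C6 F1 C5 50.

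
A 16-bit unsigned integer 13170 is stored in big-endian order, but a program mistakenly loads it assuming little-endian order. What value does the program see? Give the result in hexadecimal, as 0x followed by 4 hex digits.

0x7233

13170 in 16-bit hexadecimal is 0x3372.
Stored big-endian, the bytes at ascending addresses are 33 72.
Read back as little-endian, the first byte is least significant, giving 0x7233.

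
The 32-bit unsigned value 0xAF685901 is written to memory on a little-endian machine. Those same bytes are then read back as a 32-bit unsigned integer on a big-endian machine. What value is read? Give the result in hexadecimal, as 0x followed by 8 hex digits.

0x015968AF

Stored little-endian, the bytes at ascending addresses are 01 59 68 AF.
Read back as big-endian, the last byte is least significant, giving 0x015968AF.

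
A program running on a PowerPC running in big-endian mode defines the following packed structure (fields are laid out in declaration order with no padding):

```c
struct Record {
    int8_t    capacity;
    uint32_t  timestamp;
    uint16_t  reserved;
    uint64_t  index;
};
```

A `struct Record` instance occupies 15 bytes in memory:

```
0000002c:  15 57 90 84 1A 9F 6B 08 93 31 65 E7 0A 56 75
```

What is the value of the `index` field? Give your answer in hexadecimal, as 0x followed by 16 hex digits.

`index` follows `capacity` (1 B), `timestamp` (4 B), `reserved` (2 B), so it starts at offset 1 + 4 + 2 = 7 and occupies 8 bytes.
Bytes at offsets 7..14: 08 93 31 65 E7 0A 56 75.
In big-endian order the high byte comes first in memory.
The bytes are already most-significant first: 0x08933165E70A5675.

0x08933165E70A5675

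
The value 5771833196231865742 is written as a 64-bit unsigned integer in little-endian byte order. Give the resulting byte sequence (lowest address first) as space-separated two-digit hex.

5771833196231865742 in hexadecimal, padded to 64 bits, is 0x5019ABB62435358E.
Split into bytes (most-significant first): 50 19 AB B6 24 35 35 8E.
In little-endian order the low byte comes first in memory.
So at ascending addresses the bytes are 8E 35 35 24 B6 AB 19 50.

8E 35 35 24 B6 AB 19 50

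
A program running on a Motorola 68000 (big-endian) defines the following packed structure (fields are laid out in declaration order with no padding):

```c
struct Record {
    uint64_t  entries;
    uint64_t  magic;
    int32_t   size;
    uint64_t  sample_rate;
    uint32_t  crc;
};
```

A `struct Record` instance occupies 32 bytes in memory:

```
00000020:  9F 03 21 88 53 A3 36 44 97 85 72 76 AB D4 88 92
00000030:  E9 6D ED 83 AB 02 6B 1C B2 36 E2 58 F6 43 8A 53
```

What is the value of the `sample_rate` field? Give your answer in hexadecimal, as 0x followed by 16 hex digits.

0xAB026B1CB236E258

`sample_rate` follows `entries` (8 B), `magic` (8 B), `size` (4 B), so it starts at offset 8 + 8 + 4 = 20 and occupies 8 bytes.
Bytes at offsets 20..27: AB 02 6B 1C B2 36 E2 58.
In big-endian order the high byte comes first in memory.
The bytes are already most-significant first: 0xAB026B1CB236E258.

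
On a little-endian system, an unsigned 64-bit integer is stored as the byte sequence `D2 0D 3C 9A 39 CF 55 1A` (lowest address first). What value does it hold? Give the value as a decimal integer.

1897650664314244562

In little-endian order the low byte comes first in memory.
Reassemble most-significant byte first: 1A 55 CF 39 9A 3C 0D D2 → 0x1A55CF399A3C0DD2.
0x1A55CF399A3C0DD2 = 1897650664314244562.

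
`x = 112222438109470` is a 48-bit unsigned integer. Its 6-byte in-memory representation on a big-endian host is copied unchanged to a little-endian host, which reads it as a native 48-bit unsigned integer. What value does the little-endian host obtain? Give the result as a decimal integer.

112222438109470 in 48-bit hexadecimal is 0x6610D28F311E.
Stored big-endian, the bytes at ascending addresses are 66 10 D2 8F 31 1E.
Read back as little-endian, the first byte is least significant, giving 0x1E318FD21066.
0x1E318FD21066 = 33198215139430.

33198215139430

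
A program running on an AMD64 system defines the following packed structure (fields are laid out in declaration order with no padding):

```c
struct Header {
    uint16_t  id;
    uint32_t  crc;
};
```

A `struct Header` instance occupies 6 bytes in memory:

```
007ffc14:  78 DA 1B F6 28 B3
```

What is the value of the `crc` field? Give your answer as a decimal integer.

3005806107

`crc` follows `id` (2 bytes), so it starts at byte offset 2 and occupies 4 bytes.
Bytes at offsets 2..5: 1B F6 28 B3.
In little-endian order the low byte comes first in memory.
Reassemble most-significant byte first: B3 28 F6 1B → 0xB328F61B.
0xB328F61B = 3005806107.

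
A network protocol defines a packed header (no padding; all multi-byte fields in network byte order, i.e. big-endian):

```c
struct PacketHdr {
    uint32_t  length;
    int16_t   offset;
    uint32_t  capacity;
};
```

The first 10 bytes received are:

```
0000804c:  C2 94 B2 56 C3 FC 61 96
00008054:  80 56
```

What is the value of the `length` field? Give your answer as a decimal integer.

3264524886

`length` is the first field, at byte offset 0, occupying 4 bytes.
Bytes at offsets 0..3: C2 94 B2 56.
Big-endian: lowest address holds the most-significant byte.
The bytes are already most-significant first: 0xC294B256.
0xC294B256 = 3264524886.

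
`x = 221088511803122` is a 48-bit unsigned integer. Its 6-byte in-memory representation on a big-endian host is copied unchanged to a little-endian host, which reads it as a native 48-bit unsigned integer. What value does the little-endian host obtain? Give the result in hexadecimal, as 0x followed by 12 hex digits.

0xF2BE352E14C9

221088511803122 in 48-bit hexadecimal is 0xC9142E35BEF2.
Stored big-endian, the bytes at ascending addresses are C9 14 2E 35 BE F2.
Read back as little-endian, the first byte is least significant, giving 0xF2BE352E14C9.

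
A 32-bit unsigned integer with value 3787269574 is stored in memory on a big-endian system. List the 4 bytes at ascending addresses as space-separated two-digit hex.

E1 BD 25 C6

3787269574 in hexadecimal, padded to 32 bits, is 0xE1BD25C6.
Split into bytes (most-significant first): E1 BD 25 C6.
Big-endian: lowest address holds the most-significant byte.
So the memory order matches the most-significant-first order: E1 BD 25 C6.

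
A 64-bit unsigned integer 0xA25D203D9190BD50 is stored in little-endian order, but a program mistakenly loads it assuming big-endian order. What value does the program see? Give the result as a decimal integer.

5817965247102737826

Stored little-endian, the bytes at ascending addresses are 50 BD 90 91 3D 20 5D A2.
Read back as big-endian, the last byte is least significant, giving 0x50BD90913D205DA2.
0x50BD90913D205DA2 = 5817965247102737826.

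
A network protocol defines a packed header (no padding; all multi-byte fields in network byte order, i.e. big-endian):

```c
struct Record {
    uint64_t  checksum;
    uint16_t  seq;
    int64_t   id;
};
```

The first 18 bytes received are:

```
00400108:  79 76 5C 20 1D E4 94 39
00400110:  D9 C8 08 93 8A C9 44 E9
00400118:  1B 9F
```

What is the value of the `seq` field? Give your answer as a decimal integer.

55752

`seq` follows `checksum` (8 bytes), so it starts at byte offset 8 and occupies 2 bytes.
Bytes at offsets 8..9: D9 C8.
Big-endian stores the most-significant byte at the lowest address.
The bytes are already most-significant first: 0xD9C8.
0xD9C8 = 55752.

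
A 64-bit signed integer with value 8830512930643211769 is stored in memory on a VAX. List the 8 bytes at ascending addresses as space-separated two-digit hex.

8830512930643211769 in hexadecimal, padded to 64 bits, is 0x7A8C48B96F7B75F9.
Split into bytes (most-significant first): 7A 8C 48 B9 6F 7B 75 F9.
Little-endian stores the least-significant byte at the lowest address.
So at ascending addresses the bytes are F9 75 7B 6F B9 48 8C 7A.

F9 75 7B 6F B9 48 8C 7A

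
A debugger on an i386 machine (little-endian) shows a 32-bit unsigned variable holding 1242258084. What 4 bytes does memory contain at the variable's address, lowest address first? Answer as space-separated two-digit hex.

A4 5A 0B 4A

1242258084 in hexadecimal, padded to 32 bits, is 0x4A0B5AA4.
Split into bytes (most-significant first): 4A 0B 5A A4.
Little-endian stores the least-significant byte at the lowest address.
So at ascending addresses the bytes are A4 5A 0B 4A.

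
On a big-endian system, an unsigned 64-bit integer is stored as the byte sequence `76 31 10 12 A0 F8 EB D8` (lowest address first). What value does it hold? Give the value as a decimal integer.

8516606042530442200

In big-endian order the high byte comes first in memory.
The bytes are already most-significant first: 0x76311012A0F8EBD8.
0x76311012A0F8EBD8 = 8516606042530442200.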